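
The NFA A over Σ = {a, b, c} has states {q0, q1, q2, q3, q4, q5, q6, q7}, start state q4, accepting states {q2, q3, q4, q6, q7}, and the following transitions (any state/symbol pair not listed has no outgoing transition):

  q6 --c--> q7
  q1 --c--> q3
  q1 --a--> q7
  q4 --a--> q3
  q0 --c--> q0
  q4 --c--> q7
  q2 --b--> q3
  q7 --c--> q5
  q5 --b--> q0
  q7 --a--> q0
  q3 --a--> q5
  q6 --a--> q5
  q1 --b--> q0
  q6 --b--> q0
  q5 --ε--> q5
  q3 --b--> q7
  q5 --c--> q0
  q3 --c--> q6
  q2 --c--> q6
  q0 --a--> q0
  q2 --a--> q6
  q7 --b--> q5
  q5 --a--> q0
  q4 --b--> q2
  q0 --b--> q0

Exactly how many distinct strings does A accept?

The useful subgraph on states {q2, q3, q4, q6, q7} is acyclic, so L(A) is finite; the longest accepting path visits 5 useful states, giving maximum string length 4.
Counting accepting paths from q4 by length: 1 of length 0, 3 of length 1, 5 of length 2, 5 of length 3, 1 of length 4. Total 15.

15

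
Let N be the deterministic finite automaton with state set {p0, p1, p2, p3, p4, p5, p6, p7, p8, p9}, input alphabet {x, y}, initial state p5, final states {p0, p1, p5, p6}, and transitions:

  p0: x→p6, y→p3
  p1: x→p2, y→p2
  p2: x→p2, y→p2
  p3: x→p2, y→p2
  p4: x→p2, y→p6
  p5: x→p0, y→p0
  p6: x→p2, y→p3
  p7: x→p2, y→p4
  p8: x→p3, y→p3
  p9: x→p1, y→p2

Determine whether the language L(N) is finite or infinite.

finite

The useful states (reachable from p5 and able to reach an accepting state) are {p0, p5, p6}.
Restricted to these states the transition graph has no cycle, so every accepting path has bounded length and L is finite.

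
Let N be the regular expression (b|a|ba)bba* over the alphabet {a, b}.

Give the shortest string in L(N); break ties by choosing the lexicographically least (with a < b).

abb

By inspection of the expression, no string of length less than 3 matches, and abb is the lexicographically first match of length 3.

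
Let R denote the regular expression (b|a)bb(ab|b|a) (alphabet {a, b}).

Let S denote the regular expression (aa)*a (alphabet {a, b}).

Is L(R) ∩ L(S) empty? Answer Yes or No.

Yes

Converting the expression R to a DFA (subset construction, then merging equivalent states) gives the minimal DFA with states {r0, r1, r2, r3, r4, r5, r6}, start state r0, accepting states {r5, r6} and transitions r0: a→r1, b→r1; r1: a→r2, b→r3; r2: a→r2, b→r2; r3: a→r2, b→r4; r4: a→r5, b→r6; r5: a→r2, b→r6; r6: a→r2, b→r2.
Converting the expression S to a DFA (subset construction, then merging equivalent states) gives the minimal DFA with states {s0, s1, s2}, start state s0, accepting states {s1} and transitions s0: a→s1, b→s2; s1: a→s0, b→s2; s2: a→s2, b→s2.
Exploring the product automaton R × S from the start pair (r0, s0), following both machines on each input symbol, reaches 10 state pairs: (r0, s0), (r1, s1), (r1, s2), (r2, s0), (r3, s2), (r2, s2), (r2, s1), (r4, s2), (r5, s2), (r6, s2).
R accepts in {r5, r6} and S accepts in {s1}; no reachable pair has both components accepting, so no string drives both machines to acceptance simultaneously and L(R) ∩ L(S) = ∅.
So no string is accepted by both, and the intersection is empty.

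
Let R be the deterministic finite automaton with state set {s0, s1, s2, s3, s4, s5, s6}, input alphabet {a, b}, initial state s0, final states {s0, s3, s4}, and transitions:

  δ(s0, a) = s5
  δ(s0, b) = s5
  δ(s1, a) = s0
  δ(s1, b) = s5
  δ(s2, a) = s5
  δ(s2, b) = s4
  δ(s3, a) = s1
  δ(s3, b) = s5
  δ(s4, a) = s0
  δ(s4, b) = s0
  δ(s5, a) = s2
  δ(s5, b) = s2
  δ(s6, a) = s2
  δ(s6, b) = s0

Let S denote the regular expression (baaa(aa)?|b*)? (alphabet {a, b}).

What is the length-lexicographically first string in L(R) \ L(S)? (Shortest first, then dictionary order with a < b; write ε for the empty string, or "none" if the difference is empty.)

aab

The string aab is accepted by R but not by S.
No shorter string lies in the difference, and aab is the lexicographically first length-3 string in L(R) \ L(S).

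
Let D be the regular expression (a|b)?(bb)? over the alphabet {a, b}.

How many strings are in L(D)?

The expression has no Kleene star, so L(D) is finite. Expanding the alternatives gives {ε, a, b, bb, abb, bbb}.
That is 1 of length 0, 2 of length 1, 1 of length 2, 2 of length 3: 6 strings in all.

6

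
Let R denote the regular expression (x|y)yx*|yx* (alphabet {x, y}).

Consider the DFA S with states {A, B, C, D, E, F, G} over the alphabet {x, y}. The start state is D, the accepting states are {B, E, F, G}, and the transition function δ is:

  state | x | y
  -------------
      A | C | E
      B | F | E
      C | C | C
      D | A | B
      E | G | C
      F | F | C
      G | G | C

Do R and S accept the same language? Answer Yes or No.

Yes

Converting the expression R to a DFA (subset construction, then merging equivalent states) gives the minimal DFA with states {r0, r1, r2, r3, r4}, start state r0, accepting states {r2, r4} and transitions r0: x→r1, y→r2; r1: x→r3, y→r4; r2: x→r4, y→r4; r3: x→r3, y→r3; r4: x→r4, y→r3.
Exploring the product automaton R × S from the start pair (r0, D), following both machines on each input symbol, reaches 7 state pairs: (r0, D), (r1, A), (r2, B), (r3, C), (r4, E), (r4, F), (r4, G).
R accepts in {r2, r4} and S accepts in {B, E, F, G}. In every reachable pair the two components are either both accepting — (r2, B), (r4, E), (r4, F), (r4, G) — or both non-accepting, so no string is accepted by exactly one of the machines: L(R) \ L(S) and L(S) \ L(R) are both empty.
Hence every string is accepted by R iff it is accepted by S, and the two languages coincide.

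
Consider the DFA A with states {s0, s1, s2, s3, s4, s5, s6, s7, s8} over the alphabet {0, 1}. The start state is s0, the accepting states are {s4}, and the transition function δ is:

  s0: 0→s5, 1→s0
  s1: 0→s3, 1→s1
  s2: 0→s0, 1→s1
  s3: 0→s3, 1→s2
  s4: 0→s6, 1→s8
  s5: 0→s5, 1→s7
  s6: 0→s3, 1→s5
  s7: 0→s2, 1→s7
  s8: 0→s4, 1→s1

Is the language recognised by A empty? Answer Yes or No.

Yes

The states reachable from the start state are {s0, s1, s2, s3, s5, s7}.
None of the accepting states {s4} is reachable, so no string is accepted and L(A) = ∅.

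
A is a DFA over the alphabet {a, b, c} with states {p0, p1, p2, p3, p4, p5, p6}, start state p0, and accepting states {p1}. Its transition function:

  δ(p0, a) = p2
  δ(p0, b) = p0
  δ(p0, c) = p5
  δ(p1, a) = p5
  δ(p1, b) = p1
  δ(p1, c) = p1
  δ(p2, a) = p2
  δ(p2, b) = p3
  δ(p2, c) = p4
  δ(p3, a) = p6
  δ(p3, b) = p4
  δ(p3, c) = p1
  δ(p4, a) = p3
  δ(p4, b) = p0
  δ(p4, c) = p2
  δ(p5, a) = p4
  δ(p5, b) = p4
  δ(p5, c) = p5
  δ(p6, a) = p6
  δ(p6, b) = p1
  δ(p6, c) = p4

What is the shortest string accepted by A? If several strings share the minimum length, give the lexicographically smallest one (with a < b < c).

abc

A breadth-first search from p0 reaches an accepting state first via the path p0 → p2 → p3 → p1 on input abc.
No string of length < 3 is accepted (BFS exhausts all shorter strings without reaching an accepting state), and abc is the lexicographically least accepting string of length 3.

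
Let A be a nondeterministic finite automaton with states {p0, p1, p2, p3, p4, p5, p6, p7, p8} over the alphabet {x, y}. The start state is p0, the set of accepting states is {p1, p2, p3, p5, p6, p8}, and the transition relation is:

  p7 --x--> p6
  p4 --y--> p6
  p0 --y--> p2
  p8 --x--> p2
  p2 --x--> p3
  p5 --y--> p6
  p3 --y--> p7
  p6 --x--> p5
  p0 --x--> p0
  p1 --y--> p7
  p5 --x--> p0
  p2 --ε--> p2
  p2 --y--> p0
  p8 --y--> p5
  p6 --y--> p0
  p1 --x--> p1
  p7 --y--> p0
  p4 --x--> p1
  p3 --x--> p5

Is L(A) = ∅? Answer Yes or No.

No

The string y is accepted: the run p0 → p2 ends in the accepting state p2.
Since at least one string is accepted, L(A) is not empty.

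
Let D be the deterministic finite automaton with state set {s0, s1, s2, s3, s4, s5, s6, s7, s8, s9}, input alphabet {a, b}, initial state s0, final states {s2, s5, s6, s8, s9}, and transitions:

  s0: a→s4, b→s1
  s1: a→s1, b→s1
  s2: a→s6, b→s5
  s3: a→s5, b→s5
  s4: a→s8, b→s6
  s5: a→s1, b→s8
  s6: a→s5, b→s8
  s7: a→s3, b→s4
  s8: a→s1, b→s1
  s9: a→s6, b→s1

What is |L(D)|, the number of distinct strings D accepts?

5

The useful subgraph on states {s0, s4, s5, s6, s8} is acyclic, so L(D) is finite; the longest accepting path visits 5 useful states, giving maximum string length 4.
Counting accepting paths from s0 by length: 2 of length 2, 2 of length 3, 1 of length 4. Total 5.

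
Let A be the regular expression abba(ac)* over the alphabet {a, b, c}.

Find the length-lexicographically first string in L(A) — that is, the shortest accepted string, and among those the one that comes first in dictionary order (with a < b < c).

abba

By inspection of the expression, no string of length less than 4 matches, and abba is the lexicographically first match of length 4.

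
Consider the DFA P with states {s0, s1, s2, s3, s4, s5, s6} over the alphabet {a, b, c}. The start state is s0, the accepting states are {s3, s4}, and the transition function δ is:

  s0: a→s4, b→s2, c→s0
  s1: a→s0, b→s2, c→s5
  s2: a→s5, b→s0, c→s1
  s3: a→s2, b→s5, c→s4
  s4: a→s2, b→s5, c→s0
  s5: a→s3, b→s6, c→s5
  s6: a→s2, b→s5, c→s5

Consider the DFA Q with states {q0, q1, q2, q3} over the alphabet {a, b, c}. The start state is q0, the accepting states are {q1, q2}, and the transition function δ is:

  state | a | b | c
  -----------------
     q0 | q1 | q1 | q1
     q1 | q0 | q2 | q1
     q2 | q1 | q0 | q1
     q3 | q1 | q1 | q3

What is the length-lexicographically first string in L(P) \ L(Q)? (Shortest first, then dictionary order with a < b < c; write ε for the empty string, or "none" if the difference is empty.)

ca

The string ca is accepted by P but not by Q.
No shorter string lies in the difference, and ca is the lexicographically first length-2 string in L(P) \ L(Q).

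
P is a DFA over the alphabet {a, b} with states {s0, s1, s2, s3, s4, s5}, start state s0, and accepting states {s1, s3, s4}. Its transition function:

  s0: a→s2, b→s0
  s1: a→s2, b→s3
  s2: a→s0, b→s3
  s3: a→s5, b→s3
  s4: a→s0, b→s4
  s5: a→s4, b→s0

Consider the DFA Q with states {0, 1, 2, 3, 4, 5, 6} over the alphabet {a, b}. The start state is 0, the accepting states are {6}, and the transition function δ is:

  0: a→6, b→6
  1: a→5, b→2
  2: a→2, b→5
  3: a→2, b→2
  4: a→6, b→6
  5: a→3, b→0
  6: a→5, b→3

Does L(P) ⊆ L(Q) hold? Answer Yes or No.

The string ab is in L(P) but not in L(Q).
So L(P) ⊄ L(Q).

No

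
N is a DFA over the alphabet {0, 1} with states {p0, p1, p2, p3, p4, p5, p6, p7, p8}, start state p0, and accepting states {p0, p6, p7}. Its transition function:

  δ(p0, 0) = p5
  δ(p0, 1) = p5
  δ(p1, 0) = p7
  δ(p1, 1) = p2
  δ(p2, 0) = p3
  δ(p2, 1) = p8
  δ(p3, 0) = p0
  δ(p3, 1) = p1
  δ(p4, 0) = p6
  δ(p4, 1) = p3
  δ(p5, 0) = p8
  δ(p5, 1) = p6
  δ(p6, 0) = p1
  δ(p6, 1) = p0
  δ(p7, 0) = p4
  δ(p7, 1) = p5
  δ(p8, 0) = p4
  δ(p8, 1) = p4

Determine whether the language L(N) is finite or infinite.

infinite

State p0 is reachable from the start and can reach an accepting state, and it lies on the cycle p0 → p5 → p8 → p4 → p3 → p0.
Traversing that cycle any number of times yields accepted strings of unbounded length, so the language is infinite.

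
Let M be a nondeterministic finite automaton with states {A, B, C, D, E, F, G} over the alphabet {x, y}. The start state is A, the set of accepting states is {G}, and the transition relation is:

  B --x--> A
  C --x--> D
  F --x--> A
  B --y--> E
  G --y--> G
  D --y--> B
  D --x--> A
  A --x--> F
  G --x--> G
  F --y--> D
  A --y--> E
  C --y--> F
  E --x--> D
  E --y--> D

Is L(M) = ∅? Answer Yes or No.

Yes

The states reachable from the start state are {A, B, D, E, F}.
None of the accepting states {G} is reachable, so no string is accepted and L(M) = ∅.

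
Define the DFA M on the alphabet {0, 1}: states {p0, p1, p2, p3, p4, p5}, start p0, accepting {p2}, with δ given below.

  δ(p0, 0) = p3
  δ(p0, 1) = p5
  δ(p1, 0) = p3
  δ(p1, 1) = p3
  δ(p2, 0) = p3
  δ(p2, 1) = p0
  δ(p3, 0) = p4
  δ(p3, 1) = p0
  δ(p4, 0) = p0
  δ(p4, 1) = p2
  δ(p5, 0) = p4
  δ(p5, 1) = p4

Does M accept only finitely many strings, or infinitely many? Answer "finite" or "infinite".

State p0 is reachable from the start and can reach an accepting state, and it lies on the cycle p0 → p3 → p0.
Traversing that cycle any number of times yields accepted strings of unbounded length, so the language is infinite.

infinite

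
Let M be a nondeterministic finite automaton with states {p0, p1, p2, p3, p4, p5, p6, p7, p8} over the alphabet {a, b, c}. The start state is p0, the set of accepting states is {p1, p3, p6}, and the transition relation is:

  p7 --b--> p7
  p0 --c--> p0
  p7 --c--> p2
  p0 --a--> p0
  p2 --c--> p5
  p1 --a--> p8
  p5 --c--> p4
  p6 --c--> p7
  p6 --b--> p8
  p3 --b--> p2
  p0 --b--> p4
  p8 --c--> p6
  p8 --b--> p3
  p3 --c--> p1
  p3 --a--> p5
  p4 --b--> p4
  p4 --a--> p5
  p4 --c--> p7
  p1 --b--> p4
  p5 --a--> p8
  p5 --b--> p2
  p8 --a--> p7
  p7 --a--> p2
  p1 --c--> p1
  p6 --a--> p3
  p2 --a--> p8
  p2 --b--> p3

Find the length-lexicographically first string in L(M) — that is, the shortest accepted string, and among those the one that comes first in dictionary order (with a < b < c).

A breadth-first search from p0 reaches an accepting state first via the path p0 → p4 → p5 → p8 → p3 on input baab.
No string of length < 4 is accepted (BFS exhausts all shorter strings without reaching an accepting state), and baab is the lexicographically least accepting string of length 4.

baab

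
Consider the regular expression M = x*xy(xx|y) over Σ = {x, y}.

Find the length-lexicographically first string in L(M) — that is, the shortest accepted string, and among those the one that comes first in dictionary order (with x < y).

By inspection of the expression, no string of length less than 3 matches, and xyy is the lexicographically first match of length 3.

xyy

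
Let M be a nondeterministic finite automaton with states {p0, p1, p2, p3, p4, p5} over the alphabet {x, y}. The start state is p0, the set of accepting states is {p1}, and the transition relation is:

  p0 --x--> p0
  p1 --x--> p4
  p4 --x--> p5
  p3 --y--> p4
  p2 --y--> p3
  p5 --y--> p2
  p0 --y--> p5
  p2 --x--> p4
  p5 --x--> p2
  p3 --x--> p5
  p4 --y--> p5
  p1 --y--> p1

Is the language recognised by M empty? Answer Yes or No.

Yes

The states reachable from the start state are {p0, p2, p3, p4, p5}.
None of the accepting states {p1} is reachable, so no string is accepted and L(M) = ∅.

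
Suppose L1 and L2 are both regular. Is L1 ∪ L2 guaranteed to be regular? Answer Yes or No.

Given DFAs for L₁ and L₂, run them in parallel: the product automaton on Q₁ × Q₂ that accepts when either component is accepting recognises L₁ ∪ L₂ (equivalently, R₁ | R₂ is a regular expression for it).
So the regular languages are closed under union.

Yes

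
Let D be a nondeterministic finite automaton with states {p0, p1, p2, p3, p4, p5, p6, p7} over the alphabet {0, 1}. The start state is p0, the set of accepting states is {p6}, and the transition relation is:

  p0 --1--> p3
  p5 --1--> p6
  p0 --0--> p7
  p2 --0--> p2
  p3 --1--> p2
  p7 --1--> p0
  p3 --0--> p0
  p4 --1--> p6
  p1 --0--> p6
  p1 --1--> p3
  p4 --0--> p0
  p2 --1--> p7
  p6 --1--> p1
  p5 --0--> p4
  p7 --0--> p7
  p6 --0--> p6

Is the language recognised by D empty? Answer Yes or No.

Yes

The states reachable from the start state are {p0, p2, p3, p7}.
None of the accepting states {p6} is reachable, so no string is accepted and L(D) = ∅.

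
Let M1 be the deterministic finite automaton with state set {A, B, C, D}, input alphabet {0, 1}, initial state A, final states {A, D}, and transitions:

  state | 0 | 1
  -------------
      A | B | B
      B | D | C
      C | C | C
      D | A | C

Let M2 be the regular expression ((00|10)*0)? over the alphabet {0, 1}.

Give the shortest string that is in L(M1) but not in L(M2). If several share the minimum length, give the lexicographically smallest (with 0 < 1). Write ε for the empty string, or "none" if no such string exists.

The string 00 is accepted by M1 but not by M2.
No shorter string lies in the difference, and 00 is the lexicographically first length-2 string in L(M1) \ L(M2).

00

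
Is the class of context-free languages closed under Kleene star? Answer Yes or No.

Yes

If S₁ is the start symbol of a grammar for L, the grammar with new start symbol S and productions S → S₁S | ε generates L*.
So the context-free languages are closed under Kleene star.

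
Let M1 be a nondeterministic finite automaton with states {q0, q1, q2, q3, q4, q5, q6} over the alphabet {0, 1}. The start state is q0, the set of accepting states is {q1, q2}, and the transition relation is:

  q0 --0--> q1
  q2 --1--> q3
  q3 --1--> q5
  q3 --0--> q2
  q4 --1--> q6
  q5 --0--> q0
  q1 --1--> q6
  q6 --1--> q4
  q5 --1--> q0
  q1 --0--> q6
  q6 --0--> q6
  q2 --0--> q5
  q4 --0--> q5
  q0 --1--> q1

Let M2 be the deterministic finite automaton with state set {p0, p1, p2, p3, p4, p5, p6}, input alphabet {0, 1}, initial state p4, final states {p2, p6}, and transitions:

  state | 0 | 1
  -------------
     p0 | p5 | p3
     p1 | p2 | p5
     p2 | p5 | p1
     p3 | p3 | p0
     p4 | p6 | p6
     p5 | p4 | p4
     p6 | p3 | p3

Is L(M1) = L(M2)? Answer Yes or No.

Exploring the product automaton M1 × M2 from the start pair (q0, p4), following both machines on each input symbol, reaches 5 state pairs: (q0, p4), (q1, p6), (q6, p3), (q4, p0), (q5, p5).
M1 accepts in {q1, q2} and M2 accepts in {p2, p6}. In every reachable pair the two components are either both accepting — (q1, p6) — or both non-accepting, so no string is accepted by exactly one of the machines: L(M1) \ L(M2) and L(M2) \ L(M1) are both empty.
Hence every string is accepted by M1 iff it is accepted by M2, and the two languages coincide.

Yes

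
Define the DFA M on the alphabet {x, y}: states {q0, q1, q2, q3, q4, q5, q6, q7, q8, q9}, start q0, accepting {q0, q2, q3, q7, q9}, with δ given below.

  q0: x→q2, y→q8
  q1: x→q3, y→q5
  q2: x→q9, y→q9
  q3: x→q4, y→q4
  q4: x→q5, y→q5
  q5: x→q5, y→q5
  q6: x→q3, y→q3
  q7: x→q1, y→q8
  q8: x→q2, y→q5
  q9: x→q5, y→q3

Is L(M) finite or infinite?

finite

The useful states (reachable from q0 and able to reach an accepting state) are {q0, q2, q3, q8, q9}.
Restricted to these states the transition graph has no cycle, so every accepting path has bounded length and L is finite.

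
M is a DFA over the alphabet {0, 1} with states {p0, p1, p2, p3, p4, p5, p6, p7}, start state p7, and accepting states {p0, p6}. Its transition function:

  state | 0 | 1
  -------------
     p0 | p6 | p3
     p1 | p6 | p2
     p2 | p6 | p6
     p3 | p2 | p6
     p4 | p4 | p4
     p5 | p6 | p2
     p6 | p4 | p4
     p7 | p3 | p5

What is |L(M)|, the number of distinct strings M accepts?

The useful subgraph on states {p2, p3, p5, p6, p7} is acyclic, so L(M) is finite; the longest accepting path visits 4 useful states, giving maximum string length 3.
Counting accepting paths from p7 by length: 2 of length 2, 4 of length 3. Total 6.

6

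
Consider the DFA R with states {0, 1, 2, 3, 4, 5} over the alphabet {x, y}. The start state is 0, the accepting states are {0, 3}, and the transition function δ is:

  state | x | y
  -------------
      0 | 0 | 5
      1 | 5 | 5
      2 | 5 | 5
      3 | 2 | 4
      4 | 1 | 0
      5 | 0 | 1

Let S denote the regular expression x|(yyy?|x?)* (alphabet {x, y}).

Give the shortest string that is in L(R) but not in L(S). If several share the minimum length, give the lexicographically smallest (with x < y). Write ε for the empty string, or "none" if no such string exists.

The string yx is accepted by R but not by S.
No shorter string lies in the difference, and yx is the lexicographically first length-2 string in L(R) \ L(S).

yx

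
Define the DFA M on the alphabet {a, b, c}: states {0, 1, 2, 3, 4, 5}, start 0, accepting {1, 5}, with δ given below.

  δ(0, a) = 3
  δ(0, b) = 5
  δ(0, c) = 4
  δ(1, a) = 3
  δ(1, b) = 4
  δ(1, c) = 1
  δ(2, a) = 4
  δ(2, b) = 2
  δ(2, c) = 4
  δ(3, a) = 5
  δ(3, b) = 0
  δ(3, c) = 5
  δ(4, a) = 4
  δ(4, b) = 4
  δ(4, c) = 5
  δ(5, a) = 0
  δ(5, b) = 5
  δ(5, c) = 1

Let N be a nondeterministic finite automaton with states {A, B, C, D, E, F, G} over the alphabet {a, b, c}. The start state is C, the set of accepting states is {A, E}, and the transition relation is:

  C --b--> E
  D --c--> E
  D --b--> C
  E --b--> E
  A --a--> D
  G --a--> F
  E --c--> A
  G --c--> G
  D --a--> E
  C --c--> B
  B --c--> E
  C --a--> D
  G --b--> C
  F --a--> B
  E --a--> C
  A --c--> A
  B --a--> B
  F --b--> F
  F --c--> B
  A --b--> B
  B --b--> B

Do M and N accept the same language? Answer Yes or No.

Exploring the product automaton M × N from the start pair (0, C), following both machines on each input symbol, reaches 5 state pairs: (0, C), (3, D), (5, E), (4, B), (1, A).
M accepts in {1, 5} and N accepts in {A, E}. In every reachable pair the two components are either both accepting — (5, E), (1, A) — or both non-accepting, so no string is accepted by exactly one of the machines: L(M) \ L(N) and L(N) \ L(M) are both empty.
Hence every string is accepted by M iff it is accepted by N, and the two languages coincide.

Yes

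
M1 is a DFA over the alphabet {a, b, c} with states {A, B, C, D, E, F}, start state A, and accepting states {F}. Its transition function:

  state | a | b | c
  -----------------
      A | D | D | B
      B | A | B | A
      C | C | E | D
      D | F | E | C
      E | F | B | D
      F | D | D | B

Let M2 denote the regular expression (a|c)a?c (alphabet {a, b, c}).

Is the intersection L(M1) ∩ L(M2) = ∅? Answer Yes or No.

Converting the expression M2 to a DFA (subset construction, then merging equivalent states) gives the minimal DFA with states {r0, r1, r2, r3, r4}, start state r0, accepting states {r4} and transitions r0: a→r1, b→r2, c→r1; r1: a→r3, b→r2, c→r4; r2: a→r2, b→r2, c→r2; r3: a→r2, b→r2, c→r4; r4: a→r2, b→r2, c→r2.
Exploring the product automaton M1 × M2 from the start pair (A, r0), following both machines on each input symbol, reaches 14 state pairs: (A, r0), (D, r1), (D, r2), (B, r1), (F, r3), (E, r2), (C, r4), (F, r2), (C, r2), (A, r3), (B, r2), (A, r4), (B, r4), (A, r2).
M1 accepts in {F} and M2 accepts in {r4}; no reachable pair has both components accepting, so no string drives both machines to acceptance simultaneously and L(M1) ∩ L(M2) = ∅.
So no string is accepted by both, and the intersection is empty.

Yes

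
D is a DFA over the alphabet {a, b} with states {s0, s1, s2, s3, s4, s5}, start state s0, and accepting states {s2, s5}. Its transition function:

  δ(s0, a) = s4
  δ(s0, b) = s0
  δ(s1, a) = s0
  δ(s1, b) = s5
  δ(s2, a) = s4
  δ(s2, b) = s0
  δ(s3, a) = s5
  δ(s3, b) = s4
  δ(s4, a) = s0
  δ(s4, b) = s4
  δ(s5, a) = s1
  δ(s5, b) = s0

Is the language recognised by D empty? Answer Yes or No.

Yes

The states reachable from the start state are {s0, s4}.
None of the accepting states {s2, s5} is reachable, so no string is accepted and L(D) = ∅.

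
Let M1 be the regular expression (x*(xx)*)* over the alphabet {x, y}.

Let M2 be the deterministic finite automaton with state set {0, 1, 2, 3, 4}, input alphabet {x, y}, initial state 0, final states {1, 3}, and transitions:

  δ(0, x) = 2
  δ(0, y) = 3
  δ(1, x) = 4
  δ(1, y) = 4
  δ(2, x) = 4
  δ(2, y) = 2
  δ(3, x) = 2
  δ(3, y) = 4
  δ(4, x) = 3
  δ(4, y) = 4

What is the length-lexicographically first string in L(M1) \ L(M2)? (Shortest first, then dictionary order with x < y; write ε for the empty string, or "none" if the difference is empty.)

ε

The empty string ε is accepted by M1 but not by M2.
Since ε is the unique shortest string, it is the required witness.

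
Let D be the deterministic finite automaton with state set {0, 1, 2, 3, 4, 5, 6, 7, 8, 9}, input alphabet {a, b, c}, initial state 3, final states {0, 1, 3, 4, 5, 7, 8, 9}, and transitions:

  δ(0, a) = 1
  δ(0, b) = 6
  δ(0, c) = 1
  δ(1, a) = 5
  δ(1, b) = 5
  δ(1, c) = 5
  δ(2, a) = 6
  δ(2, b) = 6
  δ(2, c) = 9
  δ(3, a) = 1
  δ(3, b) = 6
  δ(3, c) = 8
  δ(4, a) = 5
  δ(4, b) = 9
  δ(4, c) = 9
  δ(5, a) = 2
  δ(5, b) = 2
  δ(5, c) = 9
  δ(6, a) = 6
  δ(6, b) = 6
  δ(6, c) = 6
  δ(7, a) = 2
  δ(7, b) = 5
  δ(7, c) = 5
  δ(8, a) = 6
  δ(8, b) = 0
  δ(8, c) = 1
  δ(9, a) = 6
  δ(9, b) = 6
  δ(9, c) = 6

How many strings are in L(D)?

55

The useful subgraph on states {0, 1, 2, 3, 5, 8, 9} is acyclic, so L(D) is finite; the longest accepting path visits 7 useful states, giving maximum string length 6.
Counting accepting paths from 3 by length: 1 of length 0, 2 of length 1, 5 of length 2, 8 of length 3, 15 of length 4, 12 of length 5, 12 of length 6. Total 55.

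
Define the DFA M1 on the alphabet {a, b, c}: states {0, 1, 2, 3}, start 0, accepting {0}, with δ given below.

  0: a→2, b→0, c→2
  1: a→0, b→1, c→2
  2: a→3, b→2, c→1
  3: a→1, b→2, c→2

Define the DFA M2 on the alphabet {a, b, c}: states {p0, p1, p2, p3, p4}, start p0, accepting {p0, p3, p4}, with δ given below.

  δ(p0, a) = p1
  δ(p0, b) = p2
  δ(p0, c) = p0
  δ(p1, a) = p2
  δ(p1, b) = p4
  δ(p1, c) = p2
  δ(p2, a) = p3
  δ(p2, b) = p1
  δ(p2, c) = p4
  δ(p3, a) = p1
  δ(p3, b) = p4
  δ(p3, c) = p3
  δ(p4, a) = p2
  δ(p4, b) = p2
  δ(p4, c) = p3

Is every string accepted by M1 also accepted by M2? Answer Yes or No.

No

The string b is in L(M1) but not in L(M2).
So L(M1) ⊄ L(M2).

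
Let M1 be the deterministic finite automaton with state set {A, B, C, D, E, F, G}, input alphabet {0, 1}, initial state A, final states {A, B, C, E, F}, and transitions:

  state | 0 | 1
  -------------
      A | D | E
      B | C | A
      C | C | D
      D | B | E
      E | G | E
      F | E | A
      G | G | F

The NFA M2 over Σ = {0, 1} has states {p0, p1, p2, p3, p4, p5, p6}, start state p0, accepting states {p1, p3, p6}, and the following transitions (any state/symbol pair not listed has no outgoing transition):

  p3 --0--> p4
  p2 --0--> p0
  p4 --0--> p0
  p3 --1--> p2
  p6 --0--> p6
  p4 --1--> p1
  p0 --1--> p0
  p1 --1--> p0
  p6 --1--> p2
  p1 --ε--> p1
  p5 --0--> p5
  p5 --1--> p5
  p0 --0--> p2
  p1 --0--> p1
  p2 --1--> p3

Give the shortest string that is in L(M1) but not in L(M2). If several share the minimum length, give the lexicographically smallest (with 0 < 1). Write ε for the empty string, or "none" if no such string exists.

ε

The empty string ε is accepted by M1 but not by M2.
Since ε is the unique shortest string, it is the required witness.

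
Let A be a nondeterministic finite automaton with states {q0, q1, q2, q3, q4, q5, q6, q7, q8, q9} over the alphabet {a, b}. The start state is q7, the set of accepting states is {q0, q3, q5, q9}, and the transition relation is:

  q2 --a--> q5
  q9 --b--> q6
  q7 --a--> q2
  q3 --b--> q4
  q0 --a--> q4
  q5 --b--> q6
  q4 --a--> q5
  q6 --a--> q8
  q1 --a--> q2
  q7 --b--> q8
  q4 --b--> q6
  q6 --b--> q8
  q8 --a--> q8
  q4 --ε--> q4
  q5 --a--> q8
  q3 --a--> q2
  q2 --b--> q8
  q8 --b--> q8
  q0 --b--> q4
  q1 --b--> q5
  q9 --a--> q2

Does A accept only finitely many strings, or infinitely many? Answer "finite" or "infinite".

finite

The useful states (reachable from q7 and able to reach an accepting state) are {q2, q5, q7}.
Restricted to these states the transition graph has no cycle, so every accepting path has bounded length and L is finite.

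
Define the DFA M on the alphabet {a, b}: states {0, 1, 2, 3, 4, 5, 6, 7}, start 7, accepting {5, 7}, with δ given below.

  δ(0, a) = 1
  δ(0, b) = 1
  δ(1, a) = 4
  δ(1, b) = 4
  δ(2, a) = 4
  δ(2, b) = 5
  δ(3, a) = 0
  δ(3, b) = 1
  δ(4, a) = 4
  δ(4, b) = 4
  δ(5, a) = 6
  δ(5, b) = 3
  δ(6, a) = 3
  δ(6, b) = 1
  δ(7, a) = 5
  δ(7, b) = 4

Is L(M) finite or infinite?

finite

The useful states (reachable from 7 and able to reach an accepting state) are {5, 7}.
Restricted to these states the transition graph has no cycle, so every accepting path has bounded length and L is finite.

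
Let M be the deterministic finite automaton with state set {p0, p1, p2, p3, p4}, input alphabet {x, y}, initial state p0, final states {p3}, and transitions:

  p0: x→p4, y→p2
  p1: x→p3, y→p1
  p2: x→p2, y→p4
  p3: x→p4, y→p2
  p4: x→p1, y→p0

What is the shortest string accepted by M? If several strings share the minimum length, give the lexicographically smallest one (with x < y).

A breadth-first search from p0 reaches an accepting state first via the path p0 → p4 → p1 → p3 on input xxx.
No string of length < 3 is accepted (BFS exhausts all shorter strings without reaching an accepting state), and xxx is the lexicographically least accepting string of length 3.

xxx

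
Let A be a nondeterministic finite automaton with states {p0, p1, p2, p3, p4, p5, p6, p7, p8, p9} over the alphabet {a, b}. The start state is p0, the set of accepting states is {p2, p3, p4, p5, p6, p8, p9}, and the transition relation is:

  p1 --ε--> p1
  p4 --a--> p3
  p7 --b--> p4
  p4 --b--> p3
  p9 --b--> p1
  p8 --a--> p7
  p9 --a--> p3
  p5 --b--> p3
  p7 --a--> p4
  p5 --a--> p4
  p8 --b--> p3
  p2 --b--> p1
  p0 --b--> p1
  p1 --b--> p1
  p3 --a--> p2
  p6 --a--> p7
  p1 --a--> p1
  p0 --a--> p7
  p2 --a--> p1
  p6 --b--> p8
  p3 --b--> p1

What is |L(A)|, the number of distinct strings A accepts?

10

The useful subgraph on states {p0, p2, p3, p4, p7} is acyclic, so L(A) is finite; the longest accepting path visits 5 useful states, giving maximum string length 4.
Counting accepting paths from p0 by length: 2 of length 2, 4 of length 3, 4 of length 4. Total 10.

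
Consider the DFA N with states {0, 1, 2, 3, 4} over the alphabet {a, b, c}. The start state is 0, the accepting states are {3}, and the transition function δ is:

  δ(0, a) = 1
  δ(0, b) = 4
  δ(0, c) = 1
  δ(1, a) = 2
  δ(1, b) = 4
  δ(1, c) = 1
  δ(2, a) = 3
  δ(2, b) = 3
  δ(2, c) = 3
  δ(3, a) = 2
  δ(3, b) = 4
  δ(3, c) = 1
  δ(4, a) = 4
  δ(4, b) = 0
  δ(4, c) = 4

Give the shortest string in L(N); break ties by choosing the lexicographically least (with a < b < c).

aaa

A breadth-first search from 0 reaches an accepting state first via the path 0 → 1 → 2 → 3 on input aaa.
No string of length < 3 is accepted (BFS exhausts all shorter strings without reaching an accepting state), and aaa is the lexicographically least accepting string of length 3.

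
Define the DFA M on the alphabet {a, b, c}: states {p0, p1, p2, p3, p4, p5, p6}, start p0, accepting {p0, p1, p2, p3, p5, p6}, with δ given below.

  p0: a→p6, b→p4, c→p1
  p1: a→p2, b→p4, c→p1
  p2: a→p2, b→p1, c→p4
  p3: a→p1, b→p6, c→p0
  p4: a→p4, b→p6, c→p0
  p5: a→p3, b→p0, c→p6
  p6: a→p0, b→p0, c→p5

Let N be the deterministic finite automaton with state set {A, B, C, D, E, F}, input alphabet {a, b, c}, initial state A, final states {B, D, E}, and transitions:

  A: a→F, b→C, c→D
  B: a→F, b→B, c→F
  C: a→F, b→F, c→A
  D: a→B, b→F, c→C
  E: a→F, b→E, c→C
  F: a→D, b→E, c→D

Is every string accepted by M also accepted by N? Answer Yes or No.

No

The empty string ε is in L(M) but not in L(N).
So L(M) ⊄ L(N).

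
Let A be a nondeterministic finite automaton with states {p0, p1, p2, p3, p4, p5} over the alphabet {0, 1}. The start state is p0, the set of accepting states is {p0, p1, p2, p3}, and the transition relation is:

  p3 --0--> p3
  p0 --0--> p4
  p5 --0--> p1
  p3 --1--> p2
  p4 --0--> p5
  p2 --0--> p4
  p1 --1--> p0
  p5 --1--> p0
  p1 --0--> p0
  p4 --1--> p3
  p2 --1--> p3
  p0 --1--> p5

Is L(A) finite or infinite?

infinite

State p3 is reachable from the start and can reach an accepting state, and it lies on the cycle p3 → p2 → p3.
Traversing that cycle any number of times yields accepted strings of unbounded length, so the language is infinite.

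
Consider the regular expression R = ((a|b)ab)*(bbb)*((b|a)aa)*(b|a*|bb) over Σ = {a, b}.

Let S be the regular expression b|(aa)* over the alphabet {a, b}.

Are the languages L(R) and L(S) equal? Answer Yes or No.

No

The string a is accepted by R but rejected by S.
So L(R) ≠ L(S).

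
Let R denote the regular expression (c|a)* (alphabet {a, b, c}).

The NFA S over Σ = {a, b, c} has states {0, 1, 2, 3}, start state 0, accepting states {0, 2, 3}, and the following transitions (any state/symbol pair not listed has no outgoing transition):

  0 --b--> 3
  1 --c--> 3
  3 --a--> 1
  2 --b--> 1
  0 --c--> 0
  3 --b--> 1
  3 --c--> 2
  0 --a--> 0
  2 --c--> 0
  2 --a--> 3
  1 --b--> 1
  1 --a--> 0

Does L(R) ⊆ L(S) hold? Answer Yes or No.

Yes

Converting the expression R to a DFA (subset construction, then merging equivalent states) gives the minimal DFA with states {r0, r1}, start state r0, accepting states {r0} and transitions r0: a→r0, b→r1, c→r0; r1: a→r1, b→r1, c→r1.
Exploring the product automaton R × S from the start pair (r0, 0), following both machines on each input symbol, reaches 5 state pairs: (r0, 0), (r1, 3), (r1, 1), (r1, 2), (r1, 0).
R accepts in {r0} and S accepts in {0, 2, 3}. The reachable pairs whose R-component is accepting are (r0, 0); in each of them the S-component is accepting too, so the product for L(R) \ L(S) (R-component accepting, S-component rejecting) has no reachable accepting pair and the difference is empty.
Hence every string in L(R) is also in L(S).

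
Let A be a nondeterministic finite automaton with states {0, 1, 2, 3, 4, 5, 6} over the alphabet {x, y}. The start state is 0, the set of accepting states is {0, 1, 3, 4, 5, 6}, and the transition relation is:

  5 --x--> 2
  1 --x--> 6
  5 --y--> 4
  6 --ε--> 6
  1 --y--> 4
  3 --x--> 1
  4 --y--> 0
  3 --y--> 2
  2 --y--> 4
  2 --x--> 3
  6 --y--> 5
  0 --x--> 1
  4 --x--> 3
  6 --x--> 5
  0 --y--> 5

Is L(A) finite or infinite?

infinite

State 0 is reachable from the start and can reach an accepting state, and it lies on the cycle 0 → 1 → 4 → 0.
Traversing that cycle any number of times yields accepted strings of unbounded length, so the language is infinite.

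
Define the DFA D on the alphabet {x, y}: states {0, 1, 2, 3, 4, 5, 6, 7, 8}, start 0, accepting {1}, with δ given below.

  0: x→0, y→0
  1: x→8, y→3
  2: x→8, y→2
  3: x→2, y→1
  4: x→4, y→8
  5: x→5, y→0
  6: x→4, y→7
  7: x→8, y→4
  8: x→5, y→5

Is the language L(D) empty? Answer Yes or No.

Yes

The states reachable from the start state are {0}.
None of the accepting states {1} is reachable, so no string is accepted and L(D) = ∅.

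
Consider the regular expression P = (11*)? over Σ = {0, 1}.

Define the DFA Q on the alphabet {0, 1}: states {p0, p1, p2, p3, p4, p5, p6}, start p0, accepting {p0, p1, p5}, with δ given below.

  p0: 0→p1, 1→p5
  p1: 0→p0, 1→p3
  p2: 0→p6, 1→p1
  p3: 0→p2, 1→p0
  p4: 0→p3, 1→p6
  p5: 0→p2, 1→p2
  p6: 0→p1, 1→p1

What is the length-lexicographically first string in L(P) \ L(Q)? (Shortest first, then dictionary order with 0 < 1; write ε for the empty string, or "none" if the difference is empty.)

11

The string 11 is accepted by P but not by Q.
No shorter string lies in the difference, and 11 is the lexicographically first length-2 string in L(P) \ L(Q).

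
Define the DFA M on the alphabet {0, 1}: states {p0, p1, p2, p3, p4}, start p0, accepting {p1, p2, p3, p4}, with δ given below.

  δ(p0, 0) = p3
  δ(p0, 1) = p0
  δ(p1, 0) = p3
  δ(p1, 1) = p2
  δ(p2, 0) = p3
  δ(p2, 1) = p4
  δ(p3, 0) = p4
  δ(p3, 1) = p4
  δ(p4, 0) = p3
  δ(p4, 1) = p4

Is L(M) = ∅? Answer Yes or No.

No

The string 0 is accepted: the run p0 → p3 ends in the accepting state p3.
Since at least one string is accepted, L(M) is not empty.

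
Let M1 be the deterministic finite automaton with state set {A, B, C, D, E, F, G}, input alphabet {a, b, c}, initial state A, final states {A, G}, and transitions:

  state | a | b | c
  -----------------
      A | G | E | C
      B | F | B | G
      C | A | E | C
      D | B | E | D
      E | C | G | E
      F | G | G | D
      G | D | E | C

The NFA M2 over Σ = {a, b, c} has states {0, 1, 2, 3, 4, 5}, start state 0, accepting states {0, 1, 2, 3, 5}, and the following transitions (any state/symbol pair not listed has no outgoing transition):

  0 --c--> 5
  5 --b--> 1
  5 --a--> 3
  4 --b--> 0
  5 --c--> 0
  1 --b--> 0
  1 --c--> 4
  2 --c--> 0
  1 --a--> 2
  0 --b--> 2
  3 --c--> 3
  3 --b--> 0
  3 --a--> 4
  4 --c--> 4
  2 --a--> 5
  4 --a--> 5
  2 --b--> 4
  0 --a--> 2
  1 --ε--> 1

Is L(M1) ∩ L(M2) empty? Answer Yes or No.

No

The empty string ε is accepted by both M1 and M2.
Hence L(M1) ∩ L(M2) ≠ ∅.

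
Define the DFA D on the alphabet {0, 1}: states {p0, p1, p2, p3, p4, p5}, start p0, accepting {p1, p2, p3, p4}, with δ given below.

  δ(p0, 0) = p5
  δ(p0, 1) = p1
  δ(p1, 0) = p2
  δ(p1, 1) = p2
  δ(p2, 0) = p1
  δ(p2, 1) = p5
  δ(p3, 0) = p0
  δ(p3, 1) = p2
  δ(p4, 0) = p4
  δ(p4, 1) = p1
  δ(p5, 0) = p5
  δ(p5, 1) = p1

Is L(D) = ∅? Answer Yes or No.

The string 1 is accepted: the run p0 → p1 ends in the accepting state p1.
Since at least one string is accepted, L(D) is not empty.

No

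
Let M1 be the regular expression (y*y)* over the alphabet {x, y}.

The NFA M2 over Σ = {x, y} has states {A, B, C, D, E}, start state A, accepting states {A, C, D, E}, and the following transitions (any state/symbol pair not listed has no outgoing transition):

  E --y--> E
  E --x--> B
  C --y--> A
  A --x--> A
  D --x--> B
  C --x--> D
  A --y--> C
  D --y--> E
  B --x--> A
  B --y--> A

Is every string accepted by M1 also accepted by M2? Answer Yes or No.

Converting the expression M1 to a DFA (subset construction, then merging equivalent states) gives the minimal DFA with states {r0, r1}, start state r0, accepting states {r0} and transitions r0: x→r1, y→r0; r1: x→r1, y→r1.
Exploring the product automaton M1 × M2 from the start pair (r0, A), following both machines on each input symbol, reaches 7 state pairs: (r0, A), (r1, A), (r0, C), (r1, C), (r1, D), (r1, B), (r1, E).
M1 accepts in {r0} and M2 accepts in {A, C, D, E}. The reachable pairs whose M1-component is accepting are (r0, A), (r0, C); in each of them the M2-component is accepting too, so the product for L(M1) \ L(M2) (M1-component accepting, M2-component rejecting) has no reachable accepting pair and the difference is empty.
Hence every string in L(M1) is also in L(M2).

Yes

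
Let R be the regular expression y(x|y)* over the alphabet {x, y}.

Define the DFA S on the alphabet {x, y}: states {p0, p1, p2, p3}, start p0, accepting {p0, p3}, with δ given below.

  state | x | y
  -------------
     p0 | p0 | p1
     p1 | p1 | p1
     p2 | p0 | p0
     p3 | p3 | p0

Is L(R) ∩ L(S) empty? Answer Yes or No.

Yes

Converting the expression R to a DFA (subset construction, then merging equivalent states) gives the minimal DFA with states {r0, r1, r2}, start state r0, accepting states {r2} and transitions r0: x→r1, y→r2; r1: x→r1, y→r1; r2: x→r2, y→r2.
Exploring the product automaton R × S from the start pair (r0, p0), following both machines on each input symbol, reaches 4 state pairs: (r0, p0), (r1, p0), (r2, p1), (r1, p1).
R accepts in {r2} and S accepts in {p0, p3}; no reachable pair has both components accepting, so no string drives both machines to acceptance simultaneously and L(R) ∩ L(S) = ∅.
So no string is accepted by both, and the intersection is empty.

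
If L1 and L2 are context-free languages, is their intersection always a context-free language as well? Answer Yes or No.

{aⁿbⁿcᵐ : m,n≥0} and {aᵐbⁿcⁿ : m,n≥0} are both context-free, but their intersection {aⁿbⁿcⁿ : n≥0} is not (pumping lemma).

No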